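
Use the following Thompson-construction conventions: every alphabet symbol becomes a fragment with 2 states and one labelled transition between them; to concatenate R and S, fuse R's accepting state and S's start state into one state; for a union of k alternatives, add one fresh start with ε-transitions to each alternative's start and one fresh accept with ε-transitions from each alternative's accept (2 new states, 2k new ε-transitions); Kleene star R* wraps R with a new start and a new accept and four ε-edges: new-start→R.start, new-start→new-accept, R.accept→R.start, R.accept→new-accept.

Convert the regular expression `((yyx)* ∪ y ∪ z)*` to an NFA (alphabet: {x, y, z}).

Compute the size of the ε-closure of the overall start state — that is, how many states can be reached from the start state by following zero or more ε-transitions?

9

Compute the ε-closure size of each fragment's start state recursively; a symbol fragment's start has no outgoing ε-edge, so its closure is just itself (size 1).
  yyx : |closure| equals the left operand's closure size = 1 (its accept is not ε-reachable, so the closure stops there)
  (yyx)* : |closure| = 1 (new start) + 1 (body) + 1 (new accept) = 3
  (yyx)* ∪ y ∪ z : new start ε-reaches every alternative's start; at least one alternative accepts ε, so the union's new accept is reached too: |closure| = 1 + 3 + 1 + 1 + 1 = 7
  ((yyx)* ∪ y ∪ z)* : |closure| = 1 (new start) + 7 (body) + 1 (new accept) = 9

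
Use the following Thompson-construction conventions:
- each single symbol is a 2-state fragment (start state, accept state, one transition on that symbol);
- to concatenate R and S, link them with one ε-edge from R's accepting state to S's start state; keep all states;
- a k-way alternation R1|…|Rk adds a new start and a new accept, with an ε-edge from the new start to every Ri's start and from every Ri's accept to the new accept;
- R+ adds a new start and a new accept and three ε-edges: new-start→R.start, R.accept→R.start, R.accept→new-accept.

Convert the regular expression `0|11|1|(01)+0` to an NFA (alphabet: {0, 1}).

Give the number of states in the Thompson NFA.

Building bottom-up:
Each of the 7 symbol leaves contributes a 2-state fragment.
  11 — 4 states
  01 — 4 states
  (01)+ — 6 states
  (01)+0 — 8 states
  0|11|1|(01)+0 — 18 states

18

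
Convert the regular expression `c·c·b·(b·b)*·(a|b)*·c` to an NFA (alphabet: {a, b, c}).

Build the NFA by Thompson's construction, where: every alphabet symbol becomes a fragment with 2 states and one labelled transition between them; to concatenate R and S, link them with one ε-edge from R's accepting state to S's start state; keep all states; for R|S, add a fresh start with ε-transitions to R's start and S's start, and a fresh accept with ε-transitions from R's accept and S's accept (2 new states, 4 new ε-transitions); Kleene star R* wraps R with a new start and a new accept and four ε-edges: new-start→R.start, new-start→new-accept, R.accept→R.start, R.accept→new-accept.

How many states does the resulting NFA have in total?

22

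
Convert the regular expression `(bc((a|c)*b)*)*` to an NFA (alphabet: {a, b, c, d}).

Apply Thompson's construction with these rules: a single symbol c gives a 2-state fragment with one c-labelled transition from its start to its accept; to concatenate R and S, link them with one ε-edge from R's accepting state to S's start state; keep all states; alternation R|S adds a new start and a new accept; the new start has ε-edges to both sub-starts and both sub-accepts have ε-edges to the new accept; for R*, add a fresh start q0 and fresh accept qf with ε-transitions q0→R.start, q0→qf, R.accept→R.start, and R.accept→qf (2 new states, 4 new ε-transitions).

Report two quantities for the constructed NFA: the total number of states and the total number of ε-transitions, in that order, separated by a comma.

Per subexpression:
Each of the 5 symbol leaves contributes 2 states and 0 ε-transitions.
  a|c : 6 states, 4 ε-transitions
  (a|c)* : 8 states, 8 ε-transitions
  (a|c)*b : 10 states, 9 ε-transitions
  ((a|c)*b)* : 12 states, 13 ε-transitions
  bc((a|c)*b)* : 16 states, 15 ε-transitions
  (bc((a|c)*b)*)* : 18 states, 19 ε-transitions

18, 19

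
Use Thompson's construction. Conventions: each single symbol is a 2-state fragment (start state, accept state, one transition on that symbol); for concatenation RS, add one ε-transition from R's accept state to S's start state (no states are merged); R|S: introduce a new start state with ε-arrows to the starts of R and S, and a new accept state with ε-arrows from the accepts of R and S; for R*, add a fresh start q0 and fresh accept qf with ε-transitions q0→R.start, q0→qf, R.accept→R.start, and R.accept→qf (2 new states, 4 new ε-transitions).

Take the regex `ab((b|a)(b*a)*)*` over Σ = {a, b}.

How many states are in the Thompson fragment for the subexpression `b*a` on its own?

Fragment for `b*a`:
Each of the 2 symbol leaves contributes a 2-state fragment.
  b* = 4 states
  b*a = 6 states

6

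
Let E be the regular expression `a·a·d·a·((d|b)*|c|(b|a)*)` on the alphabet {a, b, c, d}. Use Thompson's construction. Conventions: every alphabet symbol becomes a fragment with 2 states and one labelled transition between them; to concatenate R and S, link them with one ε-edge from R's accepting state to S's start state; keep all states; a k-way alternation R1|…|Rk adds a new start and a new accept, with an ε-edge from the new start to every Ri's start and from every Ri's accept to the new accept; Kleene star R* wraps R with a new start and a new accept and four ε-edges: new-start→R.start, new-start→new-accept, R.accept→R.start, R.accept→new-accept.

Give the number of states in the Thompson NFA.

28

Bottom-up over the parse tree:
Each of the 9 symbol leaves contributes a 2-state fragment.
  d|b — 6 states
  (d|b)* — 8 states
  b|a — 6 states
  (b|a)* — 8 states
  (d|b)*|c|(b|a)* — 20 states
  a·a·d·a·((d|b)*|c|(b|a)*) — 28 states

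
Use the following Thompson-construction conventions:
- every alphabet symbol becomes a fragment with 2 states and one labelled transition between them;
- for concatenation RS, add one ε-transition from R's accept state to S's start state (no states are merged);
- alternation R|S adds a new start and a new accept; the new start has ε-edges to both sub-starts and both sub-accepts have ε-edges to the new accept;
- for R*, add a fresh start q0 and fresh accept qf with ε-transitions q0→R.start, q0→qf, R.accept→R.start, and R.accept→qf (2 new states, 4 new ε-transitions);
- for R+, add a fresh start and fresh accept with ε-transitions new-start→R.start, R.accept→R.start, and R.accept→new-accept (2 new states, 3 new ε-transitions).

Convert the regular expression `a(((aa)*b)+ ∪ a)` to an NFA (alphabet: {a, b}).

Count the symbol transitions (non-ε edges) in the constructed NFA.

Building bottom-up:
Each of the 5 symbol leaves contributes exactly 1 symbol transition.
  aa = 2 symbol transitions
  (aa)* = 2 symbol transitions
  (aa)*b = 3 symbol transitions
  ((aa)*b)+ = 3 symbol transitions
  ((aa)*b)+ ∪ a = 4 symbol transitions
  a(((aa)*b)+ ∪ a) = 5 symbol transitions

5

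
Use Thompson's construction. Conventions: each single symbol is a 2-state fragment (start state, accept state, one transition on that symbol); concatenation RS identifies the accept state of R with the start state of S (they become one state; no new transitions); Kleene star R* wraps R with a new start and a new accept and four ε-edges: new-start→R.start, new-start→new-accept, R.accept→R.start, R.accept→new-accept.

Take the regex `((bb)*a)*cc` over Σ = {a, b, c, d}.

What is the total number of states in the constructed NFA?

Per subexpression:
Each of the 5 symbol leaves contributes a 2-state fragment.
  bb — 3 states
  (bb)* — 5 states
  (bb)*a — 6 states
  ((bb)*a)* — 8 states
  ((bb)*a)*cc — 10 states

10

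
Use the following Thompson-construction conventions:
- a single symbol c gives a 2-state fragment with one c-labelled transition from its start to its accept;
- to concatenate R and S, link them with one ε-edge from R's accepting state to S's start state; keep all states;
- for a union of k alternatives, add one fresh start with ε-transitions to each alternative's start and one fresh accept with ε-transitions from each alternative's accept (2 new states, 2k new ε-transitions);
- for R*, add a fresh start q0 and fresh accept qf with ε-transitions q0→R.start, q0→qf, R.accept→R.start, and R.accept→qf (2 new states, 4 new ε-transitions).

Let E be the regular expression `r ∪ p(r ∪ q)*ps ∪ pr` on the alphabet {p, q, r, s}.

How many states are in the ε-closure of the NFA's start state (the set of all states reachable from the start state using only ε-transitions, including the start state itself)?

Let C(F) = |ε-closure(F.start)| within fragment F, and note whether F accepts ε. Symbol fragments have C = 1 and do not accept ε. Then:
  r ∪ q : |closure| = 1 + 1 + 1 = 3 (the new accept is not ε-reachable since no branch accepts ε)
  (r ∪ q)* : |closure| = 1 (new start) + 3 (body) + 1 (new accept) = 5
  p(r ∪ q)*ps : |closure| equals the left operand's closure size = 1 (its accept is not ε-reachable, so the closure stops there)
  pr : |closure| equals the left operand's closure size = 1 (its accept is not ε-reachable, so the closure stops there)
  r ∪ p(r ∪ q)*ps ∪ pr : new start ε-reaches every alternative's start; none of them accept ε, so the new accept is not reached: |closure| = 1 + 1 + 1 + 1 = 4

4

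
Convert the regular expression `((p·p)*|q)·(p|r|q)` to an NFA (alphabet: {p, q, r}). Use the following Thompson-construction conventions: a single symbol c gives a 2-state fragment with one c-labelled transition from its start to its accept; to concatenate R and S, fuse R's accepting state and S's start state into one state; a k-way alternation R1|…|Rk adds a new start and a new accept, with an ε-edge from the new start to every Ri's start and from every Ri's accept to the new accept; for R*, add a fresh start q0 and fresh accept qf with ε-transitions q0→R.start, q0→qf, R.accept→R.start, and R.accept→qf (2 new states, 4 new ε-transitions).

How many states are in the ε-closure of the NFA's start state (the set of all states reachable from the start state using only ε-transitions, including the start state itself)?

Let C(F) = |ε-closure(F.start)| within fragment F, and note whether F accepts ε. Symbol fragments have C = 1 and do not accept ε. Then:
  p·p : |closure| equals the left operand's closure size = 1 (its accept is not ε-reachable, so the closure stops there)
  (p·p)* : the star's fresh start ε-reaches both the body's start and the fresh accept: |closure| = 2 + 1 = 3
  (p·p)*|q : |closure| = 1 (new start) + (3 + 1) + 1 (new accept, since some branch ε-reaches its own accept) = 6
  p|r|q : new start ε-reaches every alternative's start; none of them accept ε, so the new accept is not reached: |closure| = 1 + 1 + 1 + 1 = 4
  ((p·p)*|q)·(p|r|q) : |closure| = 6 + (4−1) = 9 (closure spills across the concat boundary because the left factor accepts ε)

9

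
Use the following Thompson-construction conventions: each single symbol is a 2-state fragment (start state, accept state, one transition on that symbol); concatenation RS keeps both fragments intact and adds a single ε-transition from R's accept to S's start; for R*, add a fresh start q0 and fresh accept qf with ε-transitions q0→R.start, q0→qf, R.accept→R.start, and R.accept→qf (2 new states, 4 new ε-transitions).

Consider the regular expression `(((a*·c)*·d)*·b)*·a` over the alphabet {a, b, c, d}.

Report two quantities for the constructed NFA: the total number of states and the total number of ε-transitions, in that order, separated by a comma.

18, 20

Building bottom-up:
Each of the 5 symbol leaves contributes 2 states and 0 ε-transitions.
  a* = 4 states, 4 ε-transitions
  a*·c = 6 states, 5 ε-transitions
  (a*·c)* = 8 states, 9 ε-transitions
  (a*·c)*·d = 10 states, 10 ε-transitions
  ((a*·c)*·d)* = 12 states, 14 ε-transitions
  ((a*·c)*·d)*·b = 14 states, 15 ε-transitions
  (((a*·c)*·d)*·b)* = 16 states, 19 ε-transitions
  (((a*·c)*·d)*·b)*·a = 18 states, 20 ε-transitions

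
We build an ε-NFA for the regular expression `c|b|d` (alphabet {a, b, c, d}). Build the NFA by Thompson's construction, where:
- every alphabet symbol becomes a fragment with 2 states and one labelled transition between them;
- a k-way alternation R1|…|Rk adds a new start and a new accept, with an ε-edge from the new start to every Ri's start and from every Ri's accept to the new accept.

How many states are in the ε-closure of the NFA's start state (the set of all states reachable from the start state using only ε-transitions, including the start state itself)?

Compute the ε-closure size of each fragment's start state recursively; a symbol fragment's start has no outgoing ε-edge, so its closure is just itself (size 1).
  c|b|d : |closure| = 1 + 1 + 1 + 1 = 4 (the new accept is not ε-reachable since no branch accepts ε)

4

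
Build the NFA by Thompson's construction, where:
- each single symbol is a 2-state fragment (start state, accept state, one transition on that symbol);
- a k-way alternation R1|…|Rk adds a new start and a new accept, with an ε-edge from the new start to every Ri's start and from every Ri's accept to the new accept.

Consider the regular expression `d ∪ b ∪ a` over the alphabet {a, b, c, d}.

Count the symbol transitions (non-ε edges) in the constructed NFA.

Building bottom-up:
Each of the 3 symbol leaves contributes exactly 1 symbol transition.
  d ∪ b ∪ a : 3 symbol transitions

3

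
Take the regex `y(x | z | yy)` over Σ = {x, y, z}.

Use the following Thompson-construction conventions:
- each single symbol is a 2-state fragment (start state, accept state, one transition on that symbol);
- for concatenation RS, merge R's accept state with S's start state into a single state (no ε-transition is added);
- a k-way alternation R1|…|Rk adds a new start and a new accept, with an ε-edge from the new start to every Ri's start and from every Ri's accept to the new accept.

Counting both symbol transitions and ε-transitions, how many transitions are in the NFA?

Bottom-up over the parse tree:
Each of the 5 symbol leaves contributes 1 transition (1 symbol, 0 ε).
  yy → 2 transitions (2 symbol, 0 ε)
  x | z | yy → 10 transitions (4 symbol, 6 ε)
  y(x | z | yy) → 11 transitions (5 symbol, 6 ε)

11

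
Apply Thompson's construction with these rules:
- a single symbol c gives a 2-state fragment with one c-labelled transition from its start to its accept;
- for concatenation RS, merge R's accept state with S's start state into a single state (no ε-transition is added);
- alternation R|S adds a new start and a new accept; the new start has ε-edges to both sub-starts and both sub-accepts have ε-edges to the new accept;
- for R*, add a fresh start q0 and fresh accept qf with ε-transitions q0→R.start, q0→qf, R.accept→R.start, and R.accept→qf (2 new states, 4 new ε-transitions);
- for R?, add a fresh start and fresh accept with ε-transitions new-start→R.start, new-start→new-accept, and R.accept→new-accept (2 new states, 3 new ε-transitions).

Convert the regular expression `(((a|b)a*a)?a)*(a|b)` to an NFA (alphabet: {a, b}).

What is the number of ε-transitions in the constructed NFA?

Recursing over subexpressions:
Each of the 7 symbol leaves contributes 0 ε-transitions.
  a|b = 4 ε-transitions
  a* = 4 ε-transitions
  (a|b)a*a = 8 ε-transitions
  ((a|b)a*a)? = 11 ε-transitions
  ((a|b)a*a)?a = 11 ε-transitions
  (((a|b)a*a)?a)* = 15 ε-transitions
  a|b = 4 ε-transitions
  (((a|b)a*a)?a)*(a|b) = 19 ε-transitions

19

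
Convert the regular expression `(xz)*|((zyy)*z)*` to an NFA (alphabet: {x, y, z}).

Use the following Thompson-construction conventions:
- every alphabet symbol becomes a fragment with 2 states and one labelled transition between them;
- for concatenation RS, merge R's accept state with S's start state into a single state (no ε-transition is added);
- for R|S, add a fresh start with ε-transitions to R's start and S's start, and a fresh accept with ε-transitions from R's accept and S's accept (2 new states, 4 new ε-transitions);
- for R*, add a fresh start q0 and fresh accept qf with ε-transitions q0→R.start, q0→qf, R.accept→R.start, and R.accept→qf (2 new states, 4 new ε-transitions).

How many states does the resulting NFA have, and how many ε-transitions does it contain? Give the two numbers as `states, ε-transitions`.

16, 16

Bottom-up over the parse tree:
Each of the 6 symbol leaves contributes 2 states and 0 ε-transitions.
  xz — 3 states, 0 ε-transitions
  (xz)* — 5 states, 4 ε-transitions
  zyy — 4 states, 0 ε-transitions
  (zyy)* — 6 states, 4 ε-transitions
  (zyy)*z — 7 states, 4 ε-transitions
  ((zyy)*z)* — 9 states, 8 ε-transitions
  (xz)*|((zyy)*z)* — 16 states, 16 ε-transitions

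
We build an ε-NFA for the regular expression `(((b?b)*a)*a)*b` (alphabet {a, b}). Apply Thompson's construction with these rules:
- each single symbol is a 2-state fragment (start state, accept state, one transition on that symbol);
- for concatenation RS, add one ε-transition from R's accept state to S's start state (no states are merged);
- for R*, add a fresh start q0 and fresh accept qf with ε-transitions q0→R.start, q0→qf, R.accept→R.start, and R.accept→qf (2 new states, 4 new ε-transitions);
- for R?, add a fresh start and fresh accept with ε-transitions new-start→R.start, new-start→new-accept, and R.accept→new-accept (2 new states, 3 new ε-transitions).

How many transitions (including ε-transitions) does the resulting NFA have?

Bottom-up over the parse tree:
Each of the 5 symbol leaves contributes 1 transition (1 symbol, 0 ε).
  b? : 4 transitions (1 symbol, 3 ε)
  b?b : 6 transitions (2 symbol, 4 ε)
  (b?b)* : 10 transitions (2 symbol, 8 ε)
  (b?b)*a : 12 transitions (3 symbol, 9 ε)
  ((b?b)*a)* : 16 transitions (3 symbol, 13 ε)
  ((b?b)*a)*a : 18 transitions (4 symbol, 14 ε)
  (((b?b)*a)*a)* : 22 transitions (4 symbol, 18 ε)
  (((b?b)*a)*a)*b : 24 transitions (5 symbol, 19 ε)

24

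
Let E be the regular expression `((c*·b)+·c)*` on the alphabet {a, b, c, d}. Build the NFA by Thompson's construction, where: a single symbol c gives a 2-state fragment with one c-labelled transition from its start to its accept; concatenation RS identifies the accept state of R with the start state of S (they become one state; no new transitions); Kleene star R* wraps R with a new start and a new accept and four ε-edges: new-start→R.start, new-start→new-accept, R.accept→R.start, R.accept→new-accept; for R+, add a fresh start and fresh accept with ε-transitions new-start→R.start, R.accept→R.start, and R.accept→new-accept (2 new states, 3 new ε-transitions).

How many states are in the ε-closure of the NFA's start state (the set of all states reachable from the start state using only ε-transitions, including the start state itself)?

6

Let C(F) = |ε-closure(F.start)| within fragment F, and note whether F accepts ε. Symbol fragments have C = 1 and do not accept ε. Then:
  c* → new start has ε-edges to the inner start and to the new accept, so |ε-closure| = 2 + 1 = 3
  c*·b → |ε-closure| = 3 + (1−1) = 3 (closure spills across the concat boundary because the left factor accepts ε)
  (c*·b)+ → new start ε-reaches only the body's start; the new accept needs a symbol first: |ε-closure| = 1 + 3 = 4
  (c*·b)+·c → |ε-closure| equals the left operand's closure size = 4 (its accept is not ε-reachable, so the closure stops there)
  ((c*·b)+·c)* → the star's fresh start ε-reaches both the body's start and the fresh accept: |ε-closure| = 2 + 4 = 6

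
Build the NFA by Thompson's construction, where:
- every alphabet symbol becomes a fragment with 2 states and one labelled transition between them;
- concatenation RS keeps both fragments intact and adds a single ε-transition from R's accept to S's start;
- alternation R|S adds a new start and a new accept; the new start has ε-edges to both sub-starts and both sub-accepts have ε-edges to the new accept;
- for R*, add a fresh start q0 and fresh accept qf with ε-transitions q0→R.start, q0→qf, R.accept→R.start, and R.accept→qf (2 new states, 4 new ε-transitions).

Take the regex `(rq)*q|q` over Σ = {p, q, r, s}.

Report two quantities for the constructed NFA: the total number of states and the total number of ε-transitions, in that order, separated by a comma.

12, 10

Recursing over subexpressions:
Each of the 4 symbol leaves contributes 2 states and 0 ε-transitions.
  rq — 4 states, 1 ε-transition
  (rq)* — 6 states, 5 ε-transitions
  (rq)*q — 8 states, 6 ε-transitions
  (rq)*q|q — 12 states, 10 ε-transitions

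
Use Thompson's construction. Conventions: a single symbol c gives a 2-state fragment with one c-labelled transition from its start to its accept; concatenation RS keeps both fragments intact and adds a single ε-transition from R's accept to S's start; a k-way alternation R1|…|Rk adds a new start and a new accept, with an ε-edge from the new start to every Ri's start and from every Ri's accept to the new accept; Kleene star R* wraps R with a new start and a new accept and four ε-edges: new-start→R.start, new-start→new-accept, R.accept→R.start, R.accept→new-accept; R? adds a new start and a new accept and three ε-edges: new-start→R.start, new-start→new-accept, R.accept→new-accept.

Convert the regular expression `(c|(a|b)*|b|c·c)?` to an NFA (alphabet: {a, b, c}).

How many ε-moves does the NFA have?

20

Recursing over subexpressions:
Each of the 6 symbol leaves contributes 0 ε-transitions.
  a|b : 4 ε-transitions
  (a|b)* : 8 ε-transitions
  c·c : 1 ε-transition
  c|(a|b)*|b|c·c : 17 ε-transitions
  (c|(a|b)*|b|c·c)? : 20 ε-transitions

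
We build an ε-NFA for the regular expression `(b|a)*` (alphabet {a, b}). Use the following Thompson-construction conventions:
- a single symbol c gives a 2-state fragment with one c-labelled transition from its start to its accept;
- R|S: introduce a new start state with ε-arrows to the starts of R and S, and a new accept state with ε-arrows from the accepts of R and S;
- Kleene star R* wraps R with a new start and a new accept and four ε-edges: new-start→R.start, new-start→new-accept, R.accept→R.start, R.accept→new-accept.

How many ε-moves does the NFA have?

8

By structural recursion:
Each of the 2 symbol leaves contributes 0 ε-transitions.
  b|a — 4 ε-transitions
  (b|a)* — 8 ε-transitions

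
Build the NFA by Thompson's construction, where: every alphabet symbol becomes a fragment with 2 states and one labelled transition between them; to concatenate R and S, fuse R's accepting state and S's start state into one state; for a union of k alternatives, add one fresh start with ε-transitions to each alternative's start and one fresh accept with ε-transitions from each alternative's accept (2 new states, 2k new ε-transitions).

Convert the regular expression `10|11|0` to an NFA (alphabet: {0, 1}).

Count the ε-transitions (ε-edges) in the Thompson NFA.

6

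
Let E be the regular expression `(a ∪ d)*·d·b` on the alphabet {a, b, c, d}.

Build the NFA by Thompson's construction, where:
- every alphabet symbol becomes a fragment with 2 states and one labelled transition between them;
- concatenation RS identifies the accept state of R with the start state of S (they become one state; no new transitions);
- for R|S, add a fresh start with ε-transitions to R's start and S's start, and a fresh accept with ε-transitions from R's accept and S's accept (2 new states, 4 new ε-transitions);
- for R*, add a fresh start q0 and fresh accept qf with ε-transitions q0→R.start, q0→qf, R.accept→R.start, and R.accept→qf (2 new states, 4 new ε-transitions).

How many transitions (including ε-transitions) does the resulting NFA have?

12

Recursing over subexpressions:
Each of the 4 symbol leaves contributes 1 transition (1 symbol, 0 ε).
  a ∪ d — 6 transitions (2 symbol, 4 ε)
  (a ∪ d)* — 10 transitions (2 symbol, 8 ε)
  (a ∪ d)*·d·b — 12 transitions (4 symbol, 8 ε)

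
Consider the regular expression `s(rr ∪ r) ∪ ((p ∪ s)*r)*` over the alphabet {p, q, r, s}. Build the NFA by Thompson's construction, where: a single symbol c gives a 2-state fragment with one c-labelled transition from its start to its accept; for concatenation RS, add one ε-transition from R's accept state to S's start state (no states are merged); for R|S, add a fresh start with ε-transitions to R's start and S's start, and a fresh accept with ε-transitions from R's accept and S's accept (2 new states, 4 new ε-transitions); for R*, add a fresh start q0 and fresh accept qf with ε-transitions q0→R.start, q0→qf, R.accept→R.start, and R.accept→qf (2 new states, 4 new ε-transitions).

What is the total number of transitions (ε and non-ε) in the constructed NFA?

Bottom-up over the parse tree:
Each of the 7 symbol leaves contributes 1 transition (1 symbol, 0 ε).
  rr : 3 transitions (2 symbol, 1 ε)
  rr ∪ r : 8 transitions (3 symbol, 5 ε)
  s(rr ∪ r) : 10 transitions (4 symbol, 6 ε)
  p ∪ s : 6 transitions (2 symbol, 4 ε)
  (p ∪ s)* : 10 transitions (2 symbol, 8 ε)
  (p ∪ s)*r : 12 transitions (3 symbol, 9 ε)
  ((p ∪ s)*r)* : 16 transitions (3 symbol, 13 ε)
  s(rr ∪ r) ∪ ((p ∪ s)*r)* : 30 transitions (7 symbol, 23 ε)

30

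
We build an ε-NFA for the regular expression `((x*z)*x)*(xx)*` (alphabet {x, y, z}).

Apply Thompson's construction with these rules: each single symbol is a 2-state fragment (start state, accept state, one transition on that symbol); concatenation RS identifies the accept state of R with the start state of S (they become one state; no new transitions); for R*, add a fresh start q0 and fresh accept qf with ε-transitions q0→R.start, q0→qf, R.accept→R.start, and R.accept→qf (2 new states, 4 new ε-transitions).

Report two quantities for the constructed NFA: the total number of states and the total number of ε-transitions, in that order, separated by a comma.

14, 16

Bottom-up over the parse tree:
Each of the 5 symbol leaves contributes 2 states and 0 ε-transitions.
  x* : 4 states, 4 ε-transitions
  x*z : 5 states, 4 ε-transitions
  (x*z)* : 7 states, 8 ε-transitions
  (x*z)*x : 8 states, 8 ε-transitions
  ((x*z)*x)* : 10 states, 12 ε-transitions
  xx : 3 states, 0 ε-transitions
  (xx)* : 5 states, 4 ε-transitions
  ((x*z)*x)*(xx)* : 14 states, 16 ε-transitions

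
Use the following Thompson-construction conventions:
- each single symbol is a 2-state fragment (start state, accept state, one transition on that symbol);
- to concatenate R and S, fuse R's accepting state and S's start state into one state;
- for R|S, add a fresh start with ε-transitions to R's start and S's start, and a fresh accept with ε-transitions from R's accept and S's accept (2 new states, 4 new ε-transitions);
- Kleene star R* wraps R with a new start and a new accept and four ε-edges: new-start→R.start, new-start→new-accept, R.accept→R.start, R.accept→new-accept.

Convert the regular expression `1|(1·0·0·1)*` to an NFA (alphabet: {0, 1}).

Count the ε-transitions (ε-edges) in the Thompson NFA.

8

Recursing over subexpressions:
Each of the 5 symbol leaves contributes 0 ε-transitions.
  1·0·0·1 : 0 ε-transitions
  (1·0·0·1)* : 4 ε-transitions
  1|(1·0·0·1)* : 8 ε-transitions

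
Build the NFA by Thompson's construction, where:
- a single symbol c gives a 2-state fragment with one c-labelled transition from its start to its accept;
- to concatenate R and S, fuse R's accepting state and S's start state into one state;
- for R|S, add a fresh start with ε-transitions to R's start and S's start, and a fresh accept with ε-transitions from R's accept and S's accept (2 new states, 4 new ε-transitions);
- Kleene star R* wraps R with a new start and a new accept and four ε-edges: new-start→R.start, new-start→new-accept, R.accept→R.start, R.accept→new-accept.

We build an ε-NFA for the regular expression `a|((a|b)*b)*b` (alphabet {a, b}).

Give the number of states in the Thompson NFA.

16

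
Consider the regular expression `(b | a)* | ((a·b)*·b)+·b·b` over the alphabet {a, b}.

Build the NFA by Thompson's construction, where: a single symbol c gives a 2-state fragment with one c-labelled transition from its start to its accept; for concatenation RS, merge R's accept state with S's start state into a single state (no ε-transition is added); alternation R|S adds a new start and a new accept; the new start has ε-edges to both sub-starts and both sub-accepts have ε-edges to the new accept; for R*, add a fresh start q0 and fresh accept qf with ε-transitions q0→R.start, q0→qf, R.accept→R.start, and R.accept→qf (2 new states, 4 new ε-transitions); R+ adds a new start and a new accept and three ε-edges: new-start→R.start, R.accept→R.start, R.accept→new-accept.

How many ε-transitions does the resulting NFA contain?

19

Per subexpression:
Each of the 7 symbol leaves contributes 0 ε-transitions.
  b | a — 4 ε-transitions
  (b | a)* — 8 ε-transitions
  a·b — 0 ε-transitions
  (a·b)* — 4 ε-transitions
  (a·b)*·b — 4 ε-transitions
  ((a·b)*·b)+ — 7 ε-transitions
  ((a·b)*·b)+·b·b — 7 ε-transitions
  (b | a)* | ((a·b)*·b)+·b·b — 19 ε-transitions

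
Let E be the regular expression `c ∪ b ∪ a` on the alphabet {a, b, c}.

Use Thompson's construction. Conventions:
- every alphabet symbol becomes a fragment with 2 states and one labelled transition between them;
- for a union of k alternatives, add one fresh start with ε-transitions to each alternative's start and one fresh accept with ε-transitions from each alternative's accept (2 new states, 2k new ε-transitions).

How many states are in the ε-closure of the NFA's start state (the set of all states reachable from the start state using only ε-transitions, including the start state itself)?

4

Compute the ε-closure size of each fragment's start state recursively; a symbol fragment's start has no outgoing ε-edge, so its closure is just itself (size 1).
  c ∪ b ∪ a : |ε-closure| = 1 + 1 + 1 + 1 = 4 (the new accept is not ε-reachable since no branch accepts ε)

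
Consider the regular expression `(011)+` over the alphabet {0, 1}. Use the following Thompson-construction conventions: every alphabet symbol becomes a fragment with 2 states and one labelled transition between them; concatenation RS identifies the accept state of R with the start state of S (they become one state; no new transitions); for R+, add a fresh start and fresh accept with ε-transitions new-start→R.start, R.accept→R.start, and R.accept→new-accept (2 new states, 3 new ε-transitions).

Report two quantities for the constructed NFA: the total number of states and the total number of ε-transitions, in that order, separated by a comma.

Bottom-up over the parse tree:
Each of the 3 symbol leaves contributes 2 states and 0 ε-transitions.
  011 : 4 states, 0 ε-transitions
  (011)+ : 6 states, 3 ε-transitions

6, 3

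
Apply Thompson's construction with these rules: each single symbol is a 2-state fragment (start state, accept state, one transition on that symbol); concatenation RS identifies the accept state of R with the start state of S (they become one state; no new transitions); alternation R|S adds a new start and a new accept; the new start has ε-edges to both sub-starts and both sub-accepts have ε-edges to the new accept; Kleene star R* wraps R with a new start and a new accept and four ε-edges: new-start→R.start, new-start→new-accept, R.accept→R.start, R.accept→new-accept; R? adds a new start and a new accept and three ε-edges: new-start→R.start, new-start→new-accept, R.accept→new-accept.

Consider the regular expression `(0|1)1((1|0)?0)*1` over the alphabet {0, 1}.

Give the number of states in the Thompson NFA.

By structural recursion:
Each of the 7 symbol leaves contributes a 2-state fragment.
  0|1 : 6 states
  1|0 : 6 states
  (1|0)? : 8 states
  (1|0)?0 : 9 states
  ((1|0)?0)* : 11 states
  (0|1)1((1|0)?0)*1 : 18 states

18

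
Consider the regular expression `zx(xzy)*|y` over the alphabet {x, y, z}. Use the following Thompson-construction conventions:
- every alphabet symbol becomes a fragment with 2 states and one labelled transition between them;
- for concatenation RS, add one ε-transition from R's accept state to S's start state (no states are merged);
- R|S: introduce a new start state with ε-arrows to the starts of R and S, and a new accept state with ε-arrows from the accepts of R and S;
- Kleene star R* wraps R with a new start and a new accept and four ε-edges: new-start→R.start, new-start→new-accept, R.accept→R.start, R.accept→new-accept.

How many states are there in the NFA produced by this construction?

Per subexpression:
Each of the 6 symbol leaves contributes a 2-state fragment.
  xzy : 6 states
  (xzy)* : 8 states
  zx(xzy)* : 12 states
  zx(xzy)*|y : 16 states

16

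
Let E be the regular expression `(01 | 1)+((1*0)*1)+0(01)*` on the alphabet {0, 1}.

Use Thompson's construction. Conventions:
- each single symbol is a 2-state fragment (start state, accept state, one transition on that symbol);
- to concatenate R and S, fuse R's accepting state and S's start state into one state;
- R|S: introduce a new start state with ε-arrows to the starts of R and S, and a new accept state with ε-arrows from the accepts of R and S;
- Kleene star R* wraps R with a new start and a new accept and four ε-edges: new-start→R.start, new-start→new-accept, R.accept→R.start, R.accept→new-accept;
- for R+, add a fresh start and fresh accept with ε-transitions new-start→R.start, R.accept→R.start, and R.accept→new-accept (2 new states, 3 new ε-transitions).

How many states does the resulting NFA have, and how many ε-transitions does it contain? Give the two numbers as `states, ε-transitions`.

23, 22

Recursing over subexpressions:
Each of the 9 symbol leaves contributes 2 states and 0 ε-transitions.
  01 = 3 states, 0 ε-transitions
  01 | 1 = 7 states, 4 ε-transitions
  (01 | 1)+ = 9 states, 7 ε-transitions
  1* = 4 states, 4 ε-transitions
  1*0 = 5 states, 4 ε-transitions
  (1*0)* = 7 states, 8 ε-transitions
  (1*0)*1 = 8 states, 8 ε-transitions
  ((1*0)*1)+ = 10 states, 11 ε-transitions
  01 = 3 states, 0 ε-transitions
  (01)* = 5 states, 4 ε-transitions
  (01 | 1)+((1*0)*1)+0(01)* = 23 states, 22 ε-transitions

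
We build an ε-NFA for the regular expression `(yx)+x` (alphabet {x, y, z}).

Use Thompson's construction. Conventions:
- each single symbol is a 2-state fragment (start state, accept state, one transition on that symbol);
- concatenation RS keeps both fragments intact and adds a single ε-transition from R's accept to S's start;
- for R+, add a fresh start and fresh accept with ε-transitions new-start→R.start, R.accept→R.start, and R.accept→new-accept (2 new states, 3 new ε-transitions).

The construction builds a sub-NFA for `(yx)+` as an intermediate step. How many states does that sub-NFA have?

Fragment for `(yx)+`:
Each of the 2 symbol leaves contributes a 2-state fragment.
  yx : 4 states
  (yx)+ : 6 states

6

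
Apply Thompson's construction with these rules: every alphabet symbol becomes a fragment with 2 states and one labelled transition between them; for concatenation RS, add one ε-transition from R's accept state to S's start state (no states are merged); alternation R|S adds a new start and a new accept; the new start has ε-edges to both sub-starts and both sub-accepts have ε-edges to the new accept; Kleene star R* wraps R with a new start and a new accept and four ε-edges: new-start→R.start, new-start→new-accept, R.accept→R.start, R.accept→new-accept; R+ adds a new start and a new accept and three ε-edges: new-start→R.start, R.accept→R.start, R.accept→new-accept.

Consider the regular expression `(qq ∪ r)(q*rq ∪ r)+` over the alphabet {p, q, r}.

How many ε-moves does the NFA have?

19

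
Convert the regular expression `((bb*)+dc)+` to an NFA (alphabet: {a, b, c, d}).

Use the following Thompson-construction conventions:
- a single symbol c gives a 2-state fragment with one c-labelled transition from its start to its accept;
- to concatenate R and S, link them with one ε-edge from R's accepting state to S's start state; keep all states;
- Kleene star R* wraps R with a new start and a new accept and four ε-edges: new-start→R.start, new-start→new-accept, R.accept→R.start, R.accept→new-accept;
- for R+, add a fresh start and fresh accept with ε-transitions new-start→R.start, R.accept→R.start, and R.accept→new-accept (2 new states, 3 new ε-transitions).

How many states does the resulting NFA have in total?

14

By structural recursion:
Each of the 4 symbol leaves contributes a 2-state fragment.
  b* = 4 states
  bb* = 6 states
  (bb*)+ = 8 states
  (bb*)+dc = 12 states
  ((bb*)+dc)+ = 14 states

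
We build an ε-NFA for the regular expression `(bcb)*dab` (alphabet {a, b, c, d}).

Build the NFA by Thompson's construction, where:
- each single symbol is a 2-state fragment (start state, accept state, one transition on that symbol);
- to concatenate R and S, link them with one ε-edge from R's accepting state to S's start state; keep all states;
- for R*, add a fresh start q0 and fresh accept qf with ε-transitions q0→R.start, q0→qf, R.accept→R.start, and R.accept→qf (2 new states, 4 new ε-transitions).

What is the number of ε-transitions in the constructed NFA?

Recursing over subexpressions:
Each of the 6 symbol leaves contributes 0 ε-transitions.
  bcb — 2 ε-transitions
  (bcb)* — 6 ε-transitions
  (bcb)*dab — 9 ε-transitions

9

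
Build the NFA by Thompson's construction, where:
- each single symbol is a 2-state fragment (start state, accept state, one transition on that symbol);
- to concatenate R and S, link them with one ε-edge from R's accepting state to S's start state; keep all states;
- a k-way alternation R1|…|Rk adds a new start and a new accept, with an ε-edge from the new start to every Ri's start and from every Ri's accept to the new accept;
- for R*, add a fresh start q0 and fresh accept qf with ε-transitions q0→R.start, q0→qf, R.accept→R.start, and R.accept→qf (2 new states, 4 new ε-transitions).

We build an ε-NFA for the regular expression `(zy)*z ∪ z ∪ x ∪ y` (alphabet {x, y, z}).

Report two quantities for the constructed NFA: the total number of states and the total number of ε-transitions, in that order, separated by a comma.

16, 14

Bottom-up over the parse tree:
Each of the 6 symbol leaves contributes 2 states and 0 ε-transitions.
  zy : 4 states, 1 ε-transition
  (zy)* : 6 states, 5 ε-transitions
  (zy)*z : 8 states, 6 ε-transitions
  (zy)*z ∪ z ∪ x ∪ y : 16 states, 14 ε-transitions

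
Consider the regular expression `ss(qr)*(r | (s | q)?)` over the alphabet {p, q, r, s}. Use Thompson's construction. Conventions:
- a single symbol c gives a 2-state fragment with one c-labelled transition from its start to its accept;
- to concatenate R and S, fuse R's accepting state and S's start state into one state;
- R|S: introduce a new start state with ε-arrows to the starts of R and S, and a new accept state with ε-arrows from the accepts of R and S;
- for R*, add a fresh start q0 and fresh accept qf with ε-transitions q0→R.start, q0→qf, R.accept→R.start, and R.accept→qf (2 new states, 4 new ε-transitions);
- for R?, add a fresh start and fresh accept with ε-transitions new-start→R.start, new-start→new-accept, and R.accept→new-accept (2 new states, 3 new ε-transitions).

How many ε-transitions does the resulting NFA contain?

15

Bottom-up over the parse tree:
Each of the 7 symbol leaves contributes 0 ε-transitions.
  qr — 0 ε-transitions
  (qr)* — 4 ε-transitions
  s | q — 4 ε-transitions
  (s | q)? — 7 ε-transitions
  r | (s | q)? — 11 ε-transitions
  ss(qr)*(r | (s | q)?) — 15 ε-transitions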